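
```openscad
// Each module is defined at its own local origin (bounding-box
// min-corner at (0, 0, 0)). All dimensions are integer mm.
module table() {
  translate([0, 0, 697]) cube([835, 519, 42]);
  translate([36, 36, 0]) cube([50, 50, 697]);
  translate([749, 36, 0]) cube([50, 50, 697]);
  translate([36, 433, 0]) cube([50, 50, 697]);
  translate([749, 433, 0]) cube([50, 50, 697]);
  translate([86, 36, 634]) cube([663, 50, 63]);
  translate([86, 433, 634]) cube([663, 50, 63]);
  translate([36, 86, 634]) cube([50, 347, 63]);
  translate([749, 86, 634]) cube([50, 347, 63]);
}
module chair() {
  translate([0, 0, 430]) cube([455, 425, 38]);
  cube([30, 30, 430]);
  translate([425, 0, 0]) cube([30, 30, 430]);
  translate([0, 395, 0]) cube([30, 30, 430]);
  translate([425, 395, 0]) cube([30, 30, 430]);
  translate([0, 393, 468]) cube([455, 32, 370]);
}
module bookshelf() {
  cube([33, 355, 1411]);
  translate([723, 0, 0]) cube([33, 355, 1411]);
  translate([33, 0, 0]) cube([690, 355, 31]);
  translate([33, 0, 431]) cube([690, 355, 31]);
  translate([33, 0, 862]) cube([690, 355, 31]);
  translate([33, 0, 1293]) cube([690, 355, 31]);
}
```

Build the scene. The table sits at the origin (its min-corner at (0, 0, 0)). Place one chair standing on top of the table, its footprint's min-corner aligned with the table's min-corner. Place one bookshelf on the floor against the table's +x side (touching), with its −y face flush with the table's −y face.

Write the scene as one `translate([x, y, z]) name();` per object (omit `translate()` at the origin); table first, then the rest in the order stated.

table();
translate([0, 0, 739]) chair();
translate([835, 0, 0]) bookshelf();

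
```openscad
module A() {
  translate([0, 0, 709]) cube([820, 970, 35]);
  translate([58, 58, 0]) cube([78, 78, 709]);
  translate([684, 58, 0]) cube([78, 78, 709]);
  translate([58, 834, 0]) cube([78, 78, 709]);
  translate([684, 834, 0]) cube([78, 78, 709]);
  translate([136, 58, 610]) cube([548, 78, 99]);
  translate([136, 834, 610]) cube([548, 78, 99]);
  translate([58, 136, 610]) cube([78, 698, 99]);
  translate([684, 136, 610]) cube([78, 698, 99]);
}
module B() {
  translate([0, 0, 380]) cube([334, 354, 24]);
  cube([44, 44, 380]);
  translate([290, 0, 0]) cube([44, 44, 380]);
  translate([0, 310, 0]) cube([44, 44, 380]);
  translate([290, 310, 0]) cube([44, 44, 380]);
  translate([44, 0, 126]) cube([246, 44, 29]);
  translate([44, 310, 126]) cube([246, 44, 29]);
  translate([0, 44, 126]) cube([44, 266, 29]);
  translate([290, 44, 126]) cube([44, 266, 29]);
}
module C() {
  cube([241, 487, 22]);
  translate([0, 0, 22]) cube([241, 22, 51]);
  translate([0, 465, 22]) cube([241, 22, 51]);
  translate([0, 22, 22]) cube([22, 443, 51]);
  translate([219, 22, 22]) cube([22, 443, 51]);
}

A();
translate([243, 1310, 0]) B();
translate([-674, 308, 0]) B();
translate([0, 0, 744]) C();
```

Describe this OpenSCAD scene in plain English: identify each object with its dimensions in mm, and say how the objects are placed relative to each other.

A is a table: top 820 mm (x) × 970 mm (y), 35 mm thick, upper face at z = 744 mm, on four 78×78 mm square legs, each inset 58 mm from the nearest pair of top edges, running from z = 0 to the bottom of the top. Four apron rails, 78 mm thick and 99 mm tall, run between adjacent legs with their top edges flush with the underside of the top and their outer faces flush with the legs' outer faces.

B is a four-legged stool. The seat is a 334×354×24 mm slab whose top surface is at z = 404 mm; four square legs, each 44×44 mm in cross-section, run from the floor (z = 0) to the underside of the seat, each flush with a corner of the seat. Four stretchers, 44 mm wide and 29 mm tall, connect adjacent legs with their undersides at z = 126 mm, each running between the inner faces of the legs it joins and aligned with the legs' outer faces on the other axis.

C is an open-topped rectangular box: outside dimensions 241×487×73 mm, with a uniform wall and base thickness of 22 mm. The base is a full 241×487 slab on the floor; four walls sit on top of the base. The front and back walls (the −y and +y sides) span the full width; the two side walls fit between them.

Two stools sit around the table at the +y, −x sides. The open box is on top of the table.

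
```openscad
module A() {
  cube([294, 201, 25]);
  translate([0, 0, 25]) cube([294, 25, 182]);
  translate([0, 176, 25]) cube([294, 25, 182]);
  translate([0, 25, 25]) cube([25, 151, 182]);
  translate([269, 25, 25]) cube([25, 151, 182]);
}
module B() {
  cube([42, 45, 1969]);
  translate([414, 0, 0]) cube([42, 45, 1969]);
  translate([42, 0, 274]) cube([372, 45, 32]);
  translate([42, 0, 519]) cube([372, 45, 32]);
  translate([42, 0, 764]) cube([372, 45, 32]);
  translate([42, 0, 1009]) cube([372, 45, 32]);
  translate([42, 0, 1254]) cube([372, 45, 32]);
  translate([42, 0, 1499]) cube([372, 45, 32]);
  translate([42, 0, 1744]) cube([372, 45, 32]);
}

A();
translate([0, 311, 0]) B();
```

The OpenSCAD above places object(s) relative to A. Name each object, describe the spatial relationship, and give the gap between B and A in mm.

The ladder's nearest face is 110 mm from the open box's +y face.

A is an open box. B is a ladder. The ladder is on the floor beside the open box on its +y side. The gap between the ladder and the open box is 110 mm.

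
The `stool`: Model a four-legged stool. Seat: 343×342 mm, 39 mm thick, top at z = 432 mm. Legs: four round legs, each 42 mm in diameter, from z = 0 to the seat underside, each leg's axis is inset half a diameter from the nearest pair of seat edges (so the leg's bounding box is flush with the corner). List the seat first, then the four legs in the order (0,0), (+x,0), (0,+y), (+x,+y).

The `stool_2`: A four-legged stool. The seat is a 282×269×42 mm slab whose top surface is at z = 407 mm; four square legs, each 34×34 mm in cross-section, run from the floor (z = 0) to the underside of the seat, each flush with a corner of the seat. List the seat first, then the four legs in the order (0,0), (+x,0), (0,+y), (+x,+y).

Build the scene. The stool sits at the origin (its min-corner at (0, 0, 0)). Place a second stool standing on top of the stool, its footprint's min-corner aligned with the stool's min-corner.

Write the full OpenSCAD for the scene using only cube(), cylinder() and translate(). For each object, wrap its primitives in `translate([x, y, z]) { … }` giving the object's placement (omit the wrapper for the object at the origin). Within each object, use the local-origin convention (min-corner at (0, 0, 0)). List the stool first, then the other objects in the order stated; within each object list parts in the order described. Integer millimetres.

translate([0, 0, 393]) cube([343, 342, 39]);
translate([21, 21, 0]) cylinder(h = 393, r = 21);
translate([322, 21, 0]) cylinder(h = 393, r = 21);
translate([21, 321, 0]) cylinder(h = 393, r = 21);
translate([322, 321, 0]) cylinder(h = 393, r = 21);
translate([0, 0, 432]) {
  translate([0, 0, 365]) cube([282, 269, 42]);
  cube([34, 34, 365]);
  translate([248, 0, 0]) cube([34, 34, 365]);
  translate([0, 235, 0]) cube([34, 34, 365]);
  translate([248, 235, 0]) cube([34, 34, 365]);
}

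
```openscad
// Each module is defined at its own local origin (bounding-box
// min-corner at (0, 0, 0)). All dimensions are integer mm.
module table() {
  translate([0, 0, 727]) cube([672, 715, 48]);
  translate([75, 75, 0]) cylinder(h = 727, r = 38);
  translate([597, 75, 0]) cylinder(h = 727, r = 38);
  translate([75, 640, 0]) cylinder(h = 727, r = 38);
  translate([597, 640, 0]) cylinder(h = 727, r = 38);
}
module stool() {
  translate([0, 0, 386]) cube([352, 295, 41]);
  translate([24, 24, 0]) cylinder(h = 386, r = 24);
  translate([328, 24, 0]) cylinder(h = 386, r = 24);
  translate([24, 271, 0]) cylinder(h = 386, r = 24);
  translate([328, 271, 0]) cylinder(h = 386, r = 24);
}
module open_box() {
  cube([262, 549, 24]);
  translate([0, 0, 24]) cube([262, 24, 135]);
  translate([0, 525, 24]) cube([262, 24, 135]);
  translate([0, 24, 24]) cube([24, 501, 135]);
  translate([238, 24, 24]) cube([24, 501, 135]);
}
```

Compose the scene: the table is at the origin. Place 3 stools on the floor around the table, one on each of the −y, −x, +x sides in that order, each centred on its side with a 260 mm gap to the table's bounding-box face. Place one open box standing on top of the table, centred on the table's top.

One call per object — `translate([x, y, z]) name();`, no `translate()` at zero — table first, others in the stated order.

table();
translate([160, -555, 0]) stool();
translate([-612, 210, 0]) stool();
translate([932, 210, 0]) stool();
translate([205, 83, 775]) open_box();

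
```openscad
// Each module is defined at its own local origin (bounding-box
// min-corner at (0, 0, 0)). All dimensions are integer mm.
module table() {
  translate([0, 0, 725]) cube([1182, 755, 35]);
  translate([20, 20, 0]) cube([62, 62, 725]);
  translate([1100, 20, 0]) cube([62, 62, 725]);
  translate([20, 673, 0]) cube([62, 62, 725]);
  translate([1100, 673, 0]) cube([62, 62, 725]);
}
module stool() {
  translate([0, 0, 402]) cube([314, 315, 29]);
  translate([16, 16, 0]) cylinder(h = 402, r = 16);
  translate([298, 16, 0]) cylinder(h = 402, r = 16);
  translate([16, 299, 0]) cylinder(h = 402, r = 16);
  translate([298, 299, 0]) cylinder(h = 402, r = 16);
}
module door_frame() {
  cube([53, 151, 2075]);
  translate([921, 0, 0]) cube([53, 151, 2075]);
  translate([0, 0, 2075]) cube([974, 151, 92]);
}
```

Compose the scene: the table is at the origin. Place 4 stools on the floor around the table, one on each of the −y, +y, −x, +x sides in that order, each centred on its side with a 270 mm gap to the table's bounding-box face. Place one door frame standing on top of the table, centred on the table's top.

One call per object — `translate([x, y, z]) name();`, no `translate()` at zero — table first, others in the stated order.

table();
translate([434, -585, 0]) stool();
translate([434, 1025, 0]) stool();
translate([-584, 220, 0]) stool();
translate([1452, 220, 0]) stool();
translate([104, 302, 760]) door_frame();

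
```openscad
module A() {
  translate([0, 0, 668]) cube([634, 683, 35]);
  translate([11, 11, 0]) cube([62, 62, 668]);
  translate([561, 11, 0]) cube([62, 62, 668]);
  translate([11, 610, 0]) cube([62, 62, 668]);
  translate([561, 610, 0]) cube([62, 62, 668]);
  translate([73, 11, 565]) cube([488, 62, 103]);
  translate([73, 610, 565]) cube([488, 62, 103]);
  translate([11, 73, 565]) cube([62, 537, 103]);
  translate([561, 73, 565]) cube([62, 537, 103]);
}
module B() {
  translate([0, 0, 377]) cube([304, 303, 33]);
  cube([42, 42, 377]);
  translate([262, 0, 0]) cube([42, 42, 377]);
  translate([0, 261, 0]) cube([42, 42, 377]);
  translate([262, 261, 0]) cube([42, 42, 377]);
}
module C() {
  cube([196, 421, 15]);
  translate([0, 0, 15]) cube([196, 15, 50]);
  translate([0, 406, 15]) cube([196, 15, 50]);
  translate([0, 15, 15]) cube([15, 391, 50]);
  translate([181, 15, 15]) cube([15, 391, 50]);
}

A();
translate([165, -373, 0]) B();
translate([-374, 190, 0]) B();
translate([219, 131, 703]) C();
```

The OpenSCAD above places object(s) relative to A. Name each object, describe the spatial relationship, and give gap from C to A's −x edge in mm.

A is a table. B is a stool. C is an open box. Two stools sit around the table at the −y, −x sides. The open box is on top of the table, centred. The gap from the open box to the table's −x edge is 219 mm.

The open box's min-x is at 219; the table's min-x is 0; gap = 219 mm.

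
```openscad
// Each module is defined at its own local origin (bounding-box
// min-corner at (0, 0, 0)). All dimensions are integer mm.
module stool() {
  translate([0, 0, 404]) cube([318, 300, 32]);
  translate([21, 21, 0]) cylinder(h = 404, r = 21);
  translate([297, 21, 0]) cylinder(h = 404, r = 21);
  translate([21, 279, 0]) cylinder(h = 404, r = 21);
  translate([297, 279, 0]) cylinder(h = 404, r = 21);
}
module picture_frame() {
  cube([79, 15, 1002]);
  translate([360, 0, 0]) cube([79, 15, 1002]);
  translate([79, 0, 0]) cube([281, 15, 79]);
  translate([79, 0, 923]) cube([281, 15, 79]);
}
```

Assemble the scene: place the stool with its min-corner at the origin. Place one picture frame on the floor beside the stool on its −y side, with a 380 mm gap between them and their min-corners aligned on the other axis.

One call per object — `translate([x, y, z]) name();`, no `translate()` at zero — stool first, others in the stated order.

stool();
translate([0, -395, 0]) picture_frame();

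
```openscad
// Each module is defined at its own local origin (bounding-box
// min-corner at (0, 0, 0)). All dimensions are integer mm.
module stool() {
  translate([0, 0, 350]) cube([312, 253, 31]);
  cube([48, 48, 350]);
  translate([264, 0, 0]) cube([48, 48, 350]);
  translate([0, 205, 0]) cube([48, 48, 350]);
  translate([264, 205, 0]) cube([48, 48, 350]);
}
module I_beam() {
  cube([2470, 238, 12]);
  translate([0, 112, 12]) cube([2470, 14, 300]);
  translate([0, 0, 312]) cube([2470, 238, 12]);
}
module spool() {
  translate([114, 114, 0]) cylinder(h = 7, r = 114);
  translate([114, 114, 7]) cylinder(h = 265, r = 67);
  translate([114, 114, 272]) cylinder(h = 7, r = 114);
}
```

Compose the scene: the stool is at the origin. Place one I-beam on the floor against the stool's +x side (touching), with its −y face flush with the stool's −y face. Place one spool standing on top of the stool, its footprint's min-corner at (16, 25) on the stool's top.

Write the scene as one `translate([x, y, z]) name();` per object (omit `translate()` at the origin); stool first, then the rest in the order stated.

stool();
translate([312, 0, 0]) I_beam();
translate([16, 25, 381]) spool();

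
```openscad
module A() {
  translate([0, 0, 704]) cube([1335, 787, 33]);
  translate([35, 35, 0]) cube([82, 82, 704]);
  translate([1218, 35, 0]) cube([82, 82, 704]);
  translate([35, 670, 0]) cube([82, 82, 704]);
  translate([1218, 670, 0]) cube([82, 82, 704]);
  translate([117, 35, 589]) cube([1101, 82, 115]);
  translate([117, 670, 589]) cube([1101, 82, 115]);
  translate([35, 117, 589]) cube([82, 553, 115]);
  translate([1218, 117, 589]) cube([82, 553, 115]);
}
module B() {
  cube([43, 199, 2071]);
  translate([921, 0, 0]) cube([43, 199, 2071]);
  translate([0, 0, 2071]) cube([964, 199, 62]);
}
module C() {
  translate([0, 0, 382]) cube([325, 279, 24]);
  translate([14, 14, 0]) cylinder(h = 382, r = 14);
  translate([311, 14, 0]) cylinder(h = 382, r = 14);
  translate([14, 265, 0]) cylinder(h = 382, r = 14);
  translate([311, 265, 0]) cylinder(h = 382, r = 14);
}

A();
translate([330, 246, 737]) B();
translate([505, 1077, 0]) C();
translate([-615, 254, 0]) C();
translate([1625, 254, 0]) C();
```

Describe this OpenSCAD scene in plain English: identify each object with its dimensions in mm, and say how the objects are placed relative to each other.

A is a table: top 1335 mm (x) × 787 mm (y), 33 mm thick, upper face at z = 737 mm, on four 82×82 mm square legs, each inset 35 mm from the nearest pair of top edges, running from z = 0 to the bottom of the top. Four apron rails, 82 mm thick and 115 mm tall, run between adjacent legs with their top edges flush with the underside of the top and their outer faces flush with the legs' outer faces.

B is a rectangular door frame: two vertical jambs of 43×199 mm section, 2071 mm tall, with a clear opening 878 mm wide between their inner faces. A header 62 mm tall and 199 mm deep lies on top of the jambs and spans the full outside width.

C is a four-legged stool. The seat is 325×279 mm, 24 mm thick, top at z = 406 mm. It stands on four round legs, each 28 mm in diameter, from z = 0 to the seat underside, each leg's axis is inset half a diameter from the nearest pair of seat edges (so the leg's bounding box is flush with the corner).

The door frame is on top of the table. Three stools sit around the table at the +y, −x, +x sides.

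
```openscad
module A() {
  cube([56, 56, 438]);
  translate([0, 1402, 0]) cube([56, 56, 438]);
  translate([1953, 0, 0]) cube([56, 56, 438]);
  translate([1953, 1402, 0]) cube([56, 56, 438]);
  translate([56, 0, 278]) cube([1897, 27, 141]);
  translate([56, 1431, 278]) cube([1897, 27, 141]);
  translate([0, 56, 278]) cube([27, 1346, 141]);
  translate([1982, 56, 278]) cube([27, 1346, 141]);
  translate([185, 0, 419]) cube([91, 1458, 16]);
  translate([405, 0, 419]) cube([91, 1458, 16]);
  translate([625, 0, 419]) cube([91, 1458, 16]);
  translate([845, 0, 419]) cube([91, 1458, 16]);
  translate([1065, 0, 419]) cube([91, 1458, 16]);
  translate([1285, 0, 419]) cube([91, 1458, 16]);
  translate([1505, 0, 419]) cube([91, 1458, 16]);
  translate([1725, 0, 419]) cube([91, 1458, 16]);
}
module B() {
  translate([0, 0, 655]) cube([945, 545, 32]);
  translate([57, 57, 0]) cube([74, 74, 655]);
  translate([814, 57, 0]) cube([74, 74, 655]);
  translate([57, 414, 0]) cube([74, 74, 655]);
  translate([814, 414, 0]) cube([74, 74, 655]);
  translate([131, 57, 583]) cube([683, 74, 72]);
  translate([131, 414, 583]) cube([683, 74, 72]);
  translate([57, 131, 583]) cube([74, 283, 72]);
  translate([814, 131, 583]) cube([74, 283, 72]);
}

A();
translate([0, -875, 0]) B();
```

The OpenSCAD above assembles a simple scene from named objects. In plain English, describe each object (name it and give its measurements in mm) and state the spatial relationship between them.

A is a bed frame 2009 mm long (x) by 1458 mm wide (y). Four 56×56 mm corner posts, 438 mm tall, at the corners of the footprint. Four rails of 27 mm thickness and 141 mm height run between adjacent posts with their undersides at z = 278 mm, their outer faces flush with the outside of the frame (the two x-running rails run between the posts' inner faces; the two y-running rails run between the posts' inner faces). 8 slats, each 91 mm wide (x) and 16 mm thick, lie across the top of the two x-running rails, running the full 1458 mm width of the frame in y; the slats are evenly spaced along x between the inner faces of the end posts with equal gaps (rounded down to the nearest mm) at the −x end and between each pair — any rounding remainder accumulates at the +x end.

B is a table: top 945 mm (x) × 545 mm (y), 32 mm thick, upper face at z = 687 mm, on four 74×74 mm square legs, each inset 57 mm from the nearest pair of top edges, running from z = 0 to the bottom of the top. Four apron rails, 74 mm thick and 72 mm tall, run between adjacent legs with their top edges flush with the underside of the top and their outer faces flush with the legs' outer faces.

The table is on the floor beside the bed frame on its −y side.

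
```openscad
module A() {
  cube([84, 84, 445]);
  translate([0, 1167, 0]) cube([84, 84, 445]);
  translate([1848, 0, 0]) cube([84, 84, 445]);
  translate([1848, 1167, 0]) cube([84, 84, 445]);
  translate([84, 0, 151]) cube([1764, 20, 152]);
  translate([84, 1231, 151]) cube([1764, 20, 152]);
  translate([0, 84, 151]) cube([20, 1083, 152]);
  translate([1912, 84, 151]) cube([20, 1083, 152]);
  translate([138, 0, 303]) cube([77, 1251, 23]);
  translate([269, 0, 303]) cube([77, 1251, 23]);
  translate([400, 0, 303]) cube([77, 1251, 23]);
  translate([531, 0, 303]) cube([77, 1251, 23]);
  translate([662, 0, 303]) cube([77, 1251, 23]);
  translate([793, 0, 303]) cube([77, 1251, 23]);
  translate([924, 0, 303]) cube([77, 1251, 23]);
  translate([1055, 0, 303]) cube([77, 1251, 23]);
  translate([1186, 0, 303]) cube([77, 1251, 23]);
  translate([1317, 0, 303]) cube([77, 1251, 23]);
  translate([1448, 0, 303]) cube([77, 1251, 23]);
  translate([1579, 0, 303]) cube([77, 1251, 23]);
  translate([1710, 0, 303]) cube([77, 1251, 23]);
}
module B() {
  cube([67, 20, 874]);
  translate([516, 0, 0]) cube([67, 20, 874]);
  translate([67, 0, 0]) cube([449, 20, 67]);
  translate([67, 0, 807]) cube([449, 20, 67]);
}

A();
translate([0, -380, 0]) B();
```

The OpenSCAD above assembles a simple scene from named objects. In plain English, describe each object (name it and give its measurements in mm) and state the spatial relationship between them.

A is a bed frame 1932 mm long (x) by 1251 mm wide (y). Four 84×84 mm corner posts, 445 mm tall, at the corners of the footprint. Four rails of 20 mm thickness and 152 mm height run between adjacent posts with their undersides at z = 151 mm, their outer faces flush with the outside of the frame (the two x-running rails run between the posts' inner faces; the two y-running rails run between the posts' inner faces). 13 slats, each 77 mm wide (x) and 23 mm thick, lie across the top of the two x-running rails, running the full 1251 mm width of the frame in y; the slats are evenly spaced along x between the inner faces of the end posts with equal gaps (rounded down to the nearest mm) at the −x end and between each pair — any rounding remainder accumulates at the +x end.

B is a rectangular picture frame lying in the x–z plane (depth along y). The opening is 449 mm wide (x) by 740 mm tall (z), surrounded by a border 67 mm wide on all four sides. The frame is 20 mm deep and is made of two full-height vertical stiles with two horizontal rails fitted between them.

The picture frame is on the floor beside the bed frame on its −y side.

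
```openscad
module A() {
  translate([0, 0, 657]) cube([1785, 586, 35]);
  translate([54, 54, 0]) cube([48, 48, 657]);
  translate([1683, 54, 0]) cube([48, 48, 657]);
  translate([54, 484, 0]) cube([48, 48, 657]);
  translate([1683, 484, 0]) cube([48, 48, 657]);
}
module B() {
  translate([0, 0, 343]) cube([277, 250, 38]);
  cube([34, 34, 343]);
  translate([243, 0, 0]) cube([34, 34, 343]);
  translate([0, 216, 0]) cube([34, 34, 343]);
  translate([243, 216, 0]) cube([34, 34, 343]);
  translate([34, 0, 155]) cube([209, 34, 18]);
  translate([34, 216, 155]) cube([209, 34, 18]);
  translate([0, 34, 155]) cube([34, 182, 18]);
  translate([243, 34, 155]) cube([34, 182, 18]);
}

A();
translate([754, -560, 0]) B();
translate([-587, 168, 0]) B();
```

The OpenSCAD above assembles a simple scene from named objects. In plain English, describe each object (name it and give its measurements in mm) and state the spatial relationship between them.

A is a table with a 1785×586 mm rectangular top, 35 mm thick, top surface at z = 692 mm, supported by four 48×48 mm square legs, each inset 54 mm from the nearest pair of top edges, running from the floor.

B is a four-legged stool. The seat is a 277×250×38 mm slab whose top surface is at z = 381 mm; four square legs, each 34×34 mm in cross-section, run from the floor (z = 0) to the underside of the seat, each flush with a corner of the seat. Four stretchers, 34 mm wide and 18 mm tall, connect adjacent legs with their undersides at z = 155 mm, each running between the inner faces of the legs it joins and aligned with the legs' outer faces on the other axis.

Two stools sit around the table at the −y, −x sides.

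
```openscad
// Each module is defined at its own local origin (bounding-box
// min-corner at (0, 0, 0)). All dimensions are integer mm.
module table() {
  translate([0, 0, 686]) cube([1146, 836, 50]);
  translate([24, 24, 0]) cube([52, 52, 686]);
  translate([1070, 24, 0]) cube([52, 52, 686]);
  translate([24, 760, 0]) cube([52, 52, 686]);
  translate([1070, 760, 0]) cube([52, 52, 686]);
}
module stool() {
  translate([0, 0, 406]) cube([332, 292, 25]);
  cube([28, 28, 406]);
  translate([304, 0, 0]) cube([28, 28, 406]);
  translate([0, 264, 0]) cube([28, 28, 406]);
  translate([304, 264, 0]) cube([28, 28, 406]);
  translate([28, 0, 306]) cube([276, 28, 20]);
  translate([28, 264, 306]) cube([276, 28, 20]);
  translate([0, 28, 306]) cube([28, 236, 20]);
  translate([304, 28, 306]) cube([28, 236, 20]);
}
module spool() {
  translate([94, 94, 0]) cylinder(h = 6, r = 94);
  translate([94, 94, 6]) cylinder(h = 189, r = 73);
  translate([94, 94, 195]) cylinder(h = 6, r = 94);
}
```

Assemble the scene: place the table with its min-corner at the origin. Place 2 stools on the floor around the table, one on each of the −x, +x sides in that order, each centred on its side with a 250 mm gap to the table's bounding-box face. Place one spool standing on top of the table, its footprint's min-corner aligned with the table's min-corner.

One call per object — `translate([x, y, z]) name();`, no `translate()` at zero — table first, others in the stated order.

table();
translate([-582, 272, 0]) stool();
translate([1396, 272, 0]) stool();
translate([0, 0, 736]) spool();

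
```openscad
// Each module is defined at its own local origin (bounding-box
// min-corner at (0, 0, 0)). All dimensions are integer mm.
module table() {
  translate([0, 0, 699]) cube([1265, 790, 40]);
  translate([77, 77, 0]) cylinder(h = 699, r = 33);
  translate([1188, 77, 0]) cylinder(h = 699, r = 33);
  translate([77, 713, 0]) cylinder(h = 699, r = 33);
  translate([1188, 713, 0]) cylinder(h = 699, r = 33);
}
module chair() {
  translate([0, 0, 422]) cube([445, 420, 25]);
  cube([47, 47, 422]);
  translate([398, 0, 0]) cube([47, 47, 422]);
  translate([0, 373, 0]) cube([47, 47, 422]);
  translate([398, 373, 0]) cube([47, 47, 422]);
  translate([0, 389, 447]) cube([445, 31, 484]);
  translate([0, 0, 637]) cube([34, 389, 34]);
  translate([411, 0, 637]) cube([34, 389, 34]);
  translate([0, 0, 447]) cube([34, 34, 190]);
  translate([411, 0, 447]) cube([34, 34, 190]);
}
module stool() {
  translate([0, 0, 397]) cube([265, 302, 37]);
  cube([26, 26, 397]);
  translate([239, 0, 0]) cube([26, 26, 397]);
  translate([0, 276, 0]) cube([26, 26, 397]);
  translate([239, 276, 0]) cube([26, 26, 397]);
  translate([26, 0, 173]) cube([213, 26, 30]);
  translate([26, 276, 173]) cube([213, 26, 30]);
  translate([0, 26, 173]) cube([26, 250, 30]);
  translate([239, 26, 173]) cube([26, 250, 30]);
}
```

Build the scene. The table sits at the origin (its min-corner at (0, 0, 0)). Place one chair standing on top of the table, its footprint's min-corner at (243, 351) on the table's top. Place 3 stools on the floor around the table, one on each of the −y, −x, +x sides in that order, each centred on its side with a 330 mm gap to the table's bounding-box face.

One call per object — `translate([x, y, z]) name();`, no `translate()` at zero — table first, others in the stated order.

table();
translate([243, 351, 739]) chair();
translate([500, -632, 0]) stool();
translate([-595, 244, 0]) stool();
translate([1595, 244, 0]) stool();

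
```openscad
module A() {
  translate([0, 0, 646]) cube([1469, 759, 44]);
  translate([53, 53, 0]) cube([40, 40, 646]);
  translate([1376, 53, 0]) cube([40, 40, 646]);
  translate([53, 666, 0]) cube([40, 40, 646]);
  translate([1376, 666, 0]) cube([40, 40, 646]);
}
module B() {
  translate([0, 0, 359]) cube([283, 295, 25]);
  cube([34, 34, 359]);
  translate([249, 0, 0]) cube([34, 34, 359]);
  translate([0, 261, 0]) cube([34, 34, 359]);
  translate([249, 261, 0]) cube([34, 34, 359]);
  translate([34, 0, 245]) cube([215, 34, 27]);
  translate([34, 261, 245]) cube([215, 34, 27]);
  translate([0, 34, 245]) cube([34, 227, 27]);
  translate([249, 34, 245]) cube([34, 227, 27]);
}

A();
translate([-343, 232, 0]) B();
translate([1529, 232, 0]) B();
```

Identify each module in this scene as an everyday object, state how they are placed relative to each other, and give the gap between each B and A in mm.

A is a table. B is a stool. Two stools sit around the table at the −x, +x sides. The gap between each stool and the table is 60 mm.

Each stool's nearest face is 60 mm from the table's bounding box.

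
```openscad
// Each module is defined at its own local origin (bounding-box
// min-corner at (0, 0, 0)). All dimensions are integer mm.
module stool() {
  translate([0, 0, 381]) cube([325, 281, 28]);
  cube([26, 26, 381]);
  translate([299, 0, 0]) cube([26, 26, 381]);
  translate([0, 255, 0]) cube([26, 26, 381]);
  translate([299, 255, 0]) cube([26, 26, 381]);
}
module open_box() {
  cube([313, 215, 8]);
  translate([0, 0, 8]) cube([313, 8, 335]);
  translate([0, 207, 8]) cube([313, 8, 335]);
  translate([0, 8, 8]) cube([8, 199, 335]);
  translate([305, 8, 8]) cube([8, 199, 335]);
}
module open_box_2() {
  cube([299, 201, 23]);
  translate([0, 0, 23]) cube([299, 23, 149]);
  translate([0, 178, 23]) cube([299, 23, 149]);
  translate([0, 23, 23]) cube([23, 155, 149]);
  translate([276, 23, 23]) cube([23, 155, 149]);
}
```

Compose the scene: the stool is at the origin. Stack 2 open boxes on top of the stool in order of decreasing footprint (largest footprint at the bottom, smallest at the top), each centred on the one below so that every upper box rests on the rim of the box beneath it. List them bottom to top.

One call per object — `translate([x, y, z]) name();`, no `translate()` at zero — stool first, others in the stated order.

stool();
translate([6, 33, 409]) open_box();
translate([13, 40, 752]) open_box_2();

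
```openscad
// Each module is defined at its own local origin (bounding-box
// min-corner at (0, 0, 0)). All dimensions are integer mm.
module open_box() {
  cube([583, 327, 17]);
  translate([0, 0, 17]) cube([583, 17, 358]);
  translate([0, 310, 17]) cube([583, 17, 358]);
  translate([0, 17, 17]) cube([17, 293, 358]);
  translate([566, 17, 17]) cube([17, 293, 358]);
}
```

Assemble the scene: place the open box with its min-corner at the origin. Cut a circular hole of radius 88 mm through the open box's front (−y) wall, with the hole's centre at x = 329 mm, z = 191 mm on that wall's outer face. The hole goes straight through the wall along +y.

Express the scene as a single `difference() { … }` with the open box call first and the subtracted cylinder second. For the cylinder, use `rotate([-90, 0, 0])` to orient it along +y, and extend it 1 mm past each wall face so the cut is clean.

difference() {
  open_box();
  translate([329, -1, 191]) rotate([-90, 0, 0]) cylinder(h = 19, r = 88);
}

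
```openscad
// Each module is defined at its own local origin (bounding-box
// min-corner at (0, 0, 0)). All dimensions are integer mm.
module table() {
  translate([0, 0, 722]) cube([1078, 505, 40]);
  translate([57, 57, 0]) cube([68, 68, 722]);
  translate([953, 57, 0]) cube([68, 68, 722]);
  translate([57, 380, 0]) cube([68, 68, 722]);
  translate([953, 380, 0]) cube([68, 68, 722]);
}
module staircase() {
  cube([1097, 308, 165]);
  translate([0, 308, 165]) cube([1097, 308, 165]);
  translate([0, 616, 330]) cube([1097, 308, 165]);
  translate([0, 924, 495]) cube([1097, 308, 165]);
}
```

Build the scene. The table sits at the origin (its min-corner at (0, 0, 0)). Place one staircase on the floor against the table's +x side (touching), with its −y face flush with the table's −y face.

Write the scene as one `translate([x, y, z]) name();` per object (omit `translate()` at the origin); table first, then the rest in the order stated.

table();
translate([1078, 0, 0]) staircase();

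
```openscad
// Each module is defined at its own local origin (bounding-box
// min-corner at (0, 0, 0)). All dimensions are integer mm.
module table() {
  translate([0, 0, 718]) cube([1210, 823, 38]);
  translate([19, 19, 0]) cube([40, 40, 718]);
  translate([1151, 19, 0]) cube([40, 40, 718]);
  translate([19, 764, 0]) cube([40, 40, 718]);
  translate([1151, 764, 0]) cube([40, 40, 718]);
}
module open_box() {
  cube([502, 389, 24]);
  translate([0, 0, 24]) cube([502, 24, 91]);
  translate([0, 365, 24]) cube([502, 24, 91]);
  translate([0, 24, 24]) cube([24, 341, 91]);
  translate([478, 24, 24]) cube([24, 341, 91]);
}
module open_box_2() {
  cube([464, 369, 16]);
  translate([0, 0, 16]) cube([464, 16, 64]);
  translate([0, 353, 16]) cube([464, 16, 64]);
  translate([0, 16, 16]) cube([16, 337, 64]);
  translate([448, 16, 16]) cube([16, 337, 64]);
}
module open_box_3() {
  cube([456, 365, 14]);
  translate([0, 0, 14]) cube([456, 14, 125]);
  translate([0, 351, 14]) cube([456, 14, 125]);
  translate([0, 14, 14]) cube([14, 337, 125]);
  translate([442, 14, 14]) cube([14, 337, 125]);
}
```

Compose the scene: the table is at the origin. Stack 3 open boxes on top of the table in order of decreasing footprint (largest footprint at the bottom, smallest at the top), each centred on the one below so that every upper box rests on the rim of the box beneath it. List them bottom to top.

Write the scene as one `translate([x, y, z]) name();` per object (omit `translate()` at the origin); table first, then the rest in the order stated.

table();
translate([354, 217, 756]) open_box();
translate([373, 227, 871]) open_box_2();
translate([377, 229, 951]) open_box_3();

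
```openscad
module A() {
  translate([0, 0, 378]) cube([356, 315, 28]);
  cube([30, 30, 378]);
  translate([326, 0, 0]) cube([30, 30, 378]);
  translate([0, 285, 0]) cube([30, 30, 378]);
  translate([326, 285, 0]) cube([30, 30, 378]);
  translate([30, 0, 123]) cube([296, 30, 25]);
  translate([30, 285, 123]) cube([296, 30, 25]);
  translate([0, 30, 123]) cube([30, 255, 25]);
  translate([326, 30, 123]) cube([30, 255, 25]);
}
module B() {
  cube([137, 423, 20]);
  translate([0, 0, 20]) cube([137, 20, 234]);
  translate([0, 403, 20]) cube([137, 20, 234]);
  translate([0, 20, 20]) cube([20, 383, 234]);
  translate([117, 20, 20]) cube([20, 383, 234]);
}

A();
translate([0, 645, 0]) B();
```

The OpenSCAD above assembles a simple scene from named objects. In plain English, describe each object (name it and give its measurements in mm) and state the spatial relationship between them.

A is a four-legged stool. The seat is 356×315 mm, 28 mm thick, top at z = 406 mm. It stands on four square legs, each 30×30 mm in cross-section, from z = 0 to the seat underside, each flush with a corner of the seat. Four stretchers, 30 mm wide and 25 mm tall, connect adjacent legs with their undersides at z = 123 mm, each running between the inner faces of the legs it joins and aligned with the legs' outer faces on the other axis.

B is an open-topped rectangular box: outside dimensions 137×423×254 mm, with a uniform wall and base thickness of 20 mm. The base is a full 137×423 slab on the floor; four walls sit on top of the base. The front and back walls (the −y and +y sides) span the full width; the two side walls fit between them.

The open box is on the floor beside the stool on its +y side.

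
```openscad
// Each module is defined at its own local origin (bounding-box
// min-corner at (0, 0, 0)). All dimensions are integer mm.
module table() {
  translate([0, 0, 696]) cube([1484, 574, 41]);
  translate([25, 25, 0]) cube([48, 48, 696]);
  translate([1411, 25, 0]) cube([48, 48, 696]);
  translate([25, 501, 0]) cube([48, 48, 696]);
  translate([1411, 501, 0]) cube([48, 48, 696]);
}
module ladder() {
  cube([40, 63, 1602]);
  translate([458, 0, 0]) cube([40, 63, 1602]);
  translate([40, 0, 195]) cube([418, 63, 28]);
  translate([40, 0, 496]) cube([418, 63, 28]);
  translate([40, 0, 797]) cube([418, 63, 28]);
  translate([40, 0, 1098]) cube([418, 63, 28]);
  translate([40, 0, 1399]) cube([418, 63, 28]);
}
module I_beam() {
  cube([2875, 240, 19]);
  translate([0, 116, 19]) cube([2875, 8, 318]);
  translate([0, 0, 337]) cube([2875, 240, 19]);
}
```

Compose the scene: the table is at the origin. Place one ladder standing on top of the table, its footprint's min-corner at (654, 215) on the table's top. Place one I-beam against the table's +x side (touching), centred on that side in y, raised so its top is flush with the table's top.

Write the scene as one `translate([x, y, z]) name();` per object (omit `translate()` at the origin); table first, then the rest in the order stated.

table();
translate([654, 215, 737]) ladder();
translate([1484, 167, 381]) I_beam();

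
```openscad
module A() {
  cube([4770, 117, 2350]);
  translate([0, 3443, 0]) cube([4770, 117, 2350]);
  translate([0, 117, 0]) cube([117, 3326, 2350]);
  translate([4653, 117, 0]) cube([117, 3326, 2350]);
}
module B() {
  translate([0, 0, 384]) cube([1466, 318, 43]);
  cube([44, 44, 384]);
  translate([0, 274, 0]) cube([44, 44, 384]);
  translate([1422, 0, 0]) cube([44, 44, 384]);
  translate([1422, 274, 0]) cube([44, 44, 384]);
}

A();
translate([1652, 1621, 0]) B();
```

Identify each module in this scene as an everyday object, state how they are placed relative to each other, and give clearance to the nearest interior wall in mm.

A is a house frame. B is a bench. The bench sits inside the house frame, centred. The clearance to the nearest interior wall is 1504 mm.

Clearances: x = 1535, y = 1504; minimum 1504 mm.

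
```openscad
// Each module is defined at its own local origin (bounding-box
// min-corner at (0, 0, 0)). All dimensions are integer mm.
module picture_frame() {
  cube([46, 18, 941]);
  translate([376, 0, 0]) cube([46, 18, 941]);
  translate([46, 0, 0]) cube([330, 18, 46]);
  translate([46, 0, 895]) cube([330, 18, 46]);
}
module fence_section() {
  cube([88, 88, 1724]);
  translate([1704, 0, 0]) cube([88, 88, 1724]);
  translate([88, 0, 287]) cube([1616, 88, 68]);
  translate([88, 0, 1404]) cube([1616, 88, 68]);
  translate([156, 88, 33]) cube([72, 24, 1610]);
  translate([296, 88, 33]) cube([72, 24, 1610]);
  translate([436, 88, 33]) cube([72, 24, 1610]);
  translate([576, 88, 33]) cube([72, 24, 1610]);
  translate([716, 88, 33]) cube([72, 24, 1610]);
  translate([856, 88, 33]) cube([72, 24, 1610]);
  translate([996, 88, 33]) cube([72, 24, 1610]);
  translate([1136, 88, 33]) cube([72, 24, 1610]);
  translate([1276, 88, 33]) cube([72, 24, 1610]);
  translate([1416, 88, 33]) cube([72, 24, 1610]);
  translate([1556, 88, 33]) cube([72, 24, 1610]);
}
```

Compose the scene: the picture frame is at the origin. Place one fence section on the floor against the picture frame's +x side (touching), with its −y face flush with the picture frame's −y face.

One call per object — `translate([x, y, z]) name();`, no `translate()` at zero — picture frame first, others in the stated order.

picture_frame();
translate([422, 0, 0]) fence_section();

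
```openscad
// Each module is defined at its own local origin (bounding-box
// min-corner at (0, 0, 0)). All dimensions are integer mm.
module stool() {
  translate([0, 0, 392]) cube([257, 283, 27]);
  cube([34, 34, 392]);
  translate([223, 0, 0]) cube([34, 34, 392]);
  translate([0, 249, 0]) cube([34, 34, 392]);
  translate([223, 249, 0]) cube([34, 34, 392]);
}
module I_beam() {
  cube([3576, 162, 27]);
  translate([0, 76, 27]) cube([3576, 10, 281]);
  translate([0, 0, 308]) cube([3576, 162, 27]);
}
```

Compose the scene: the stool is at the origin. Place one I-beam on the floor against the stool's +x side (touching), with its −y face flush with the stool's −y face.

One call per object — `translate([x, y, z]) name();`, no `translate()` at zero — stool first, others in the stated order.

stool();
translate([257, 0, 0]) I_beam();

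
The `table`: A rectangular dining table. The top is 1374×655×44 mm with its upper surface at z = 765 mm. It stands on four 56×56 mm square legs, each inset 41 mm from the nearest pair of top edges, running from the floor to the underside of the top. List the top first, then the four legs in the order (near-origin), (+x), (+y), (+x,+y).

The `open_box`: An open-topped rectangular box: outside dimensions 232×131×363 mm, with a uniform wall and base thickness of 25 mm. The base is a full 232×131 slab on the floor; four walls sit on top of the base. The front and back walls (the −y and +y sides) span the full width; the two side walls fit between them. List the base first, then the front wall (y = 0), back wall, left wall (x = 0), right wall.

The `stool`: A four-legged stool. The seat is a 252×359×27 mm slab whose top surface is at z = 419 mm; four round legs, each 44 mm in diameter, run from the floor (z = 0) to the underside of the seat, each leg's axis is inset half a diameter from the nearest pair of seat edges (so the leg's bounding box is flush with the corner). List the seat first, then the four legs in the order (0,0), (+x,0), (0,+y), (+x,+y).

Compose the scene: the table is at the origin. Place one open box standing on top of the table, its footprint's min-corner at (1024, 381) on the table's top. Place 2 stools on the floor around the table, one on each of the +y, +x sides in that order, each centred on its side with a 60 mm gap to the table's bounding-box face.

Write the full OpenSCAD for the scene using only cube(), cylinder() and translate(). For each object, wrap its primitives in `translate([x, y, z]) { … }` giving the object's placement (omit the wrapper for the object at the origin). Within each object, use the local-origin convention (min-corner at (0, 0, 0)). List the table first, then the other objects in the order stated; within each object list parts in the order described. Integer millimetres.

translate([0, 0, 721]) cube([1374, 655, 44]);
translate([41, 41, 0]) cube([56, 56, 721]);
translate([1277, 41, 0]) cube([56, 56, 721]);
translate([41, 558, 0]) cube([56, 56, 721]);
translate([1277, 558, 0]) cube([56, 56, 721]);
translate([1024, 381, 765]) {
  cube([232, 131, 25]);
  translate([0, 0, 25]) cube([232, 25, 338]);
  translate([0, 106, 25]) cube([232, 25, 338]);
  translate([0, 25, 25]) cube([25, 81, 338]);
  translate([207, 25, 25]) cube([25, 81, 338]);
}
translate([561, 715, 0]) {
  translate([0, 0, 392]) cube([252, 359, 27]);
  translate([22, 22, 0]) cylinder(h = 392, r = 22);
  translate([230, 22, 0]) cylinder(h = 392, r = 22);
  translate([22, 337, 0]) cylinder(h = 392, r = 22);
  translate([230, 337, 0]) cylinder(h = 392, r = 22);
}
translate([1434, 148, 0]) {
  translate([0, 0, 392]) cube([252, 359, 27]);
  translate([22, 22, 0]) cylinder(h = 392, r = 22);
  translate([230, 22, 0]) cylinder(h = 392, r = 22);
  translate([22, 337, 0]) cylinder(h = 392, r = 22);
  translate([230, 337, 0]) cylinder(h = 392, r = 22);
}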